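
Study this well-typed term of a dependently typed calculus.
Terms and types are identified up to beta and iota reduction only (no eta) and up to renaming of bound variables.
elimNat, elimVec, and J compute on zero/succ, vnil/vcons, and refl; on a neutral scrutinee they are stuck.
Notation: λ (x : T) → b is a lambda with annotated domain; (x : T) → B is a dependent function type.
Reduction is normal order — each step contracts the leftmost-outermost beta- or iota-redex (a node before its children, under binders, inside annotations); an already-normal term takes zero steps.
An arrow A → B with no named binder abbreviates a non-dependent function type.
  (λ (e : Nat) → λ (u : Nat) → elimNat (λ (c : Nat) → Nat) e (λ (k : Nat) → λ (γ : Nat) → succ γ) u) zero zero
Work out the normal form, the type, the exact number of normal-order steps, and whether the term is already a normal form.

reduced normal form:
  zero
the term's type:
  Nat
normal-order step count: 3
started in normal form: no
first redex: a beta-redex


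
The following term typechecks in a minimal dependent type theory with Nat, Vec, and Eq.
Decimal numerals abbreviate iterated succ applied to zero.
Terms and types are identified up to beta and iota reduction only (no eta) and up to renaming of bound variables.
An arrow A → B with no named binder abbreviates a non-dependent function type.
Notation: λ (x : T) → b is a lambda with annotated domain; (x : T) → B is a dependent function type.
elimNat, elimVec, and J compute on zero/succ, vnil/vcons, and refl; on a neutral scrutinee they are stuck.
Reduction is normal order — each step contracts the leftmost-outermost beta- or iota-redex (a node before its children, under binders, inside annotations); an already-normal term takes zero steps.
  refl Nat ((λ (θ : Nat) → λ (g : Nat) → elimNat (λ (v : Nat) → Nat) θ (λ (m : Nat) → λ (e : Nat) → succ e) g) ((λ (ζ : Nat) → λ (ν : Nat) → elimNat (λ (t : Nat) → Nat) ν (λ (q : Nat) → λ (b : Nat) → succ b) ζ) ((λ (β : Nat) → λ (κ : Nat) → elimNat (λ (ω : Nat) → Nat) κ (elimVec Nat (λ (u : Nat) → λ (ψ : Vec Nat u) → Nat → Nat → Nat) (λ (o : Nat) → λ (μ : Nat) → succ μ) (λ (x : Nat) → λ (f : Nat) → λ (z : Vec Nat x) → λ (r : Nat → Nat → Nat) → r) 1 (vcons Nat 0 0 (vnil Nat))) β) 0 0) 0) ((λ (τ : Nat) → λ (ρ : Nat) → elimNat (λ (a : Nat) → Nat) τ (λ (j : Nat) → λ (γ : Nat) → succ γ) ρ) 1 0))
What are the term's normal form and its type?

resulting normal form:
  refl Nat 1
type:
  Eq Nat 1 1
observation: contracting a beta-redex first, the term normalizes in 15 steps.


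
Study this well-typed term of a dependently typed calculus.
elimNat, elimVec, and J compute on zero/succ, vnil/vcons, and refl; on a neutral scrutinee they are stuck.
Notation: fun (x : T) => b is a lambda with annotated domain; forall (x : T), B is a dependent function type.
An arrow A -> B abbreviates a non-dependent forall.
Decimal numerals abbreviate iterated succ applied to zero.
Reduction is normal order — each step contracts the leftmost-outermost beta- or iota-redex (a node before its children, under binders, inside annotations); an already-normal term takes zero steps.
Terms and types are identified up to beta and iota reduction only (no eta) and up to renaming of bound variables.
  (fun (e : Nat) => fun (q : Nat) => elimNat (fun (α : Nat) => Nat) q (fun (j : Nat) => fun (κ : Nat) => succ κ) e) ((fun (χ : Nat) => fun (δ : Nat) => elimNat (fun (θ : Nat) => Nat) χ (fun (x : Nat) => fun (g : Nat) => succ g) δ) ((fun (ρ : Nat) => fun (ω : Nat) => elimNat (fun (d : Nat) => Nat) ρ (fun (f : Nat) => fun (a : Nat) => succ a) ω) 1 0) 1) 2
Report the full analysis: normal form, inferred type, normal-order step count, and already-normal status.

reduced normal form:
  4
the term's type:
  Nat
reduction steps (normal order): 18
already normal: no
first contracted redex: a beta-redex


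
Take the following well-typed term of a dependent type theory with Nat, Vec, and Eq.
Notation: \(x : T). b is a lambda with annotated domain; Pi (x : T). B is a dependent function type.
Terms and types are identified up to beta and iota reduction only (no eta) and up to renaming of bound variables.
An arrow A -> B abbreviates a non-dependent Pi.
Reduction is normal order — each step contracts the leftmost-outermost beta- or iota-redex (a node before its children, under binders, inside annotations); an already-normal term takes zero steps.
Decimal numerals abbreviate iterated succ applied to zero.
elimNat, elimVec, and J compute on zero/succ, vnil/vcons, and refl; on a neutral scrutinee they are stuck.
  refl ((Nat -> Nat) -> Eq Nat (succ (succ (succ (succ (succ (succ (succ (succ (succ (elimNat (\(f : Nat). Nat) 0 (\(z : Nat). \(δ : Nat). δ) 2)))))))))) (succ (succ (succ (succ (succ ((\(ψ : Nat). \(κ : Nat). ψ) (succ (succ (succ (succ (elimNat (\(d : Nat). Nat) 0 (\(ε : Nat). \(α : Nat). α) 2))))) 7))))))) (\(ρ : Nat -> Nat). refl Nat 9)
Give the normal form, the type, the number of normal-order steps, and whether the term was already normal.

reduced normal form:
  refl ((Nat -> Nat) -> Eq Nat 9 9) (\(f : Nat -> Nat). refl Nat 9)
type:
  Eq ((Nat -> Nat) -> Eq Nat 9 9) (\(f : Nat -> Nat). refl Nat 9) (\(z : Nat -> Nat). refl Nat 9)
normal-order step count: 16
term was already normal: no
first redex: an elimNat iota-redex


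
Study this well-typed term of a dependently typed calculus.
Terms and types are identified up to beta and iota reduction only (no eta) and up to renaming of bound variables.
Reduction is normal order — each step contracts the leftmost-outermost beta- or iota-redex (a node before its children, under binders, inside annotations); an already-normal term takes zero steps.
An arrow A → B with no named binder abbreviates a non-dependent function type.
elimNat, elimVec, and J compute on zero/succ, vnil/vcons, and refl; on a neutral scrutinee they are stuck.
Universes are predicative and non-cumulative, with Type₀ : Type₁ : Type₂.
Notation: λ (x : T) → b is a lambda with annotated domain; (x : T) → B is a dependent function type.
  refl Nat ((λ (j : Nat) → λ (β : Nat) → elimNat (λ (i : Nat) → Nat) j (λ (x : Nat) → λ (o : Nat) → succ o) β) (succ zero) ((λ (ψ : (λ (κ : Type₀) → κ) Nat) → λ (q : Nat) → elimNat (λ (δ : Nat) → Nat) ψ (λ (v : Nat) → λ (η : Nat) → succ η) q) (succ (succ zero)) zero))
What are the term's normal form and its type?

normal form:
  refl Nat (succ (succ (succ zero)))
inferred type:
  Eq Nat (succ (succ (succ zero))) (succ (succ (succ zero)))
observation: 12 normal-order steps separate the term from its normal form.


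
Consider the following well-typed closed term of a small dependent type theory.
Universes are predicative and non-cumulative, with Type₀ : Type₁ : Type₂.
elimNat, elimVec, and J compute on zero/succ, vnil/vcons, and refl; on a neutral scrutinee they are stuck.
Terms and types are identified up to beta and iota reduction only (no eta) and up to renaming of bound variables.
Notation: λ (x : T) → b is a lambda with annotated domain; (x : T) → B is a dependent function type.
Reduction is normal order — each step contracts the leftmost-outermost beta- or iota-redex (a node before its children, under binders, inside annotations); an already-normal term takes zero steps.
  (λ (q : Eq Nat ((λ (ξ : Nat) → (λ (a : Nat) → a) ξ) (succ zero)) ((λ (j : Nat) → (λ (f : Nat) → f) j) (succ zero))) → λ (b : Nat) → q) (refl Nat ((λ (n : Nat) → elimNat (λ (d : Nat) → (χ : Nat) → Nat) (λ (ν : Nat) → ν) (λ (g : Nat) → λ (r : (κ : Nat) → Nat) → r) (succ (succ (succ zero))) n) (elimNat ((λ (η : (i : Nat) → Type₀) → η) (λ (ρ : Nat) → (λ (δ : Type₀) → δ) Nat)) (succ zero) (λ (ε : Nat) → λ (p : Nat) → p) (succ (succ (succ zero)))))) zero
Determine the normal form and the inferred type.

normal form:
  refl Nat (succ zero)
the term's type:
  Eq Nat (succ zero) (succ zero)
observation: 24 normal-order steps normalize the term, beginning with a beta-redex.


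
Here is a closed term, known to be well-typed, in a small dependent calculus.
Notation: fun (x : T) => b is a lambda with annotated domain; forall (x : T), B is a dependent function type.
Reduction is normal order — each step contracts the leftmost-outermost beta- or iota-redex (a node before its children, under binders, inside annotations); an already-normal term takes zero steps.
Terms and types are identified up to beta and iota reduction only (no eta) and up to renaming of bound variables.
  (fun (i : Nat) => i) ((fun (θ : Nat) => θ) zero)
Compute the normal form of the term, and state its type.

resulting normal form:
  zero
inferred type:
  Nat
observation: the term reaches its normal form after 2 normal-order steps.


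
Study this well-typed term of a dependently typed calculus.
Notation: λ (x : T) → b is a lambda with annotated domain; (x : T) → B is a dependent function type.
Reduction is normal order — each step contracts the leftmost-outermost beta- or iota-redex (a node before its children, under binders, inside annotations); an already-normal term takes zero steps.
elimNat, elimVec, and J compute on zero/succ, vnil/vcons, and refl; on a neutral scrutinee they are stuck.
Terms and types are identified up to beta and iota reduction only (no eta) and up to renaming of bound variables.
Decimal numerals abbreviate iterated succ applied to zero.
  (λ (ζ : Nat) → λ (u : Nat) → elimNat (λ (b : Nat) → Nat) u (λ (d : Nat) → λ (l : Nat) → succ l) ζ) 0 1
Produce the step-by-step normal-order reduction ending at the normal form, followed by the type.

normal-order reduction:
  (λ (ζ : Nat) → λ (u : Nat) → elimNat (λ (b : Nat) → Nat) u (λ (d : Nat) → λ (l : Nat) → succ l) ζ) 0 1
  ~> (λ (ζ : Nat) → elimNat (λ (u : Nat) → Nat) ζ (λ (b : Nat) → λ (d : Nat) → succ d) 0) 1
  ~> elimNat (λ (ζ : Nat) → Nat) 1 (λ (u : Nat) → λ (b : Nat) → succ b) 0
  ~> 1
the term's type:
  Nat


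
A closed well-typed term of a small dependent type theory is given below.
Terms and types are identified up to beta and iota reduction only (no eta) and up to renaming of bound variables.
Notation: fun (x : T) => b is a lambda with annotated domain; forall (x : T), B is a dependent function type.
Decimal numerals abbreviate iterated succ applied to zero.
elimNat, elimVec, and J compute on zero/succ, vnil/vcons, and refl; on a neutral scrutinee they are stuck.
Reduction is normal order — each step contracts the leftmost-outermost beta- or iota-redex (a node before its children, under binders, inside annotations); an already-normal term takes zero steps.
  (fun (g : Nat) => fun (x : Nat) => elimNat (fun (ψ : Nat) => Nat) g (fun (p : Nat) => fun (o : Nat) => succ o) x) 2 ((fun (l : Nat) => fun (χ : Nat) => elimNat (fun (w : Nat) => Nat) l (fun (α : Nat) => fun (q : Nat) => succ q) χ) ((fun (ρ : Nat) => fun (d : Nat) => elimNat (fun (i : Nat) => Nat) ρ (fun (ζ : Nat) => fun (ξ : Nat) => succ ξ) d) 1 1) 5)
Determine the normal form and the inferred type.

reduced normal form:
  9
the term's type:
  Nat


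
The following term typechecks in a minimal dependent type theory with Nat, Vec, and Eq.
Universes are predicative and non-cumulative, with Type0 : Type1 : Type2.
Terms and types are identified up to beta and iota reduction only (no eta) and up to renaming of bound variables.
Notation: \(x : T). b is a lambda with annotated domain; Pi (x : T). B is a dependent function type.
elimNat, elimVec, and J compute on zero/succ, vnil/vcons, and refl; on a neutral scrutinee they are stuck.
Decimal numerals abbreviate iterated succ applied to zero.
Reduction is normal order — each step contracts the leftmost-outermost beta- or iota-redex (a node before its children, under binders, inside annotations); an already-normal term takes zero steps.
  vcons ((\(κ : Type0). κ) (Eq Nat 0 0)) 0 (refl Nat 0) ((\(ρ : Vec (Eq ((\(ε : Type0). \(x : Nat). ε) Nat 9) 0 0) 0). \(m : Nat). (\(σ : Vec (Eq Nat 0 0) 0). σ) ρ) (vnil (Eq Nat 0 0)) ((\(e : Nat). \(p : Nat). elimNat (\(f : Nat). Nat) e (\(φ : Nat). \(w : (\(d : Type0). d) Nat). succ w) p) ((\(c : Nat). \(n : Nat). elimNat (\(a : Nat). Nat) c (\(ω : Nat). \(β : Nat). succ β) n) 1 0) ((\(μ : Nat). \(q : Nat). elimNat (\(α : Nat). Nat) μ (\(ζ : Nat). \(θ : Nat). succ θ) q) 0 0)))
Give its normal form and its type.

reduced normal form:
  vcons (Eq Nat 0 0) 0 (refl Nat 0) (vnil (Eq Nat 0 0))
the term's type:
  Vec (Eq Nat 0 0) 1


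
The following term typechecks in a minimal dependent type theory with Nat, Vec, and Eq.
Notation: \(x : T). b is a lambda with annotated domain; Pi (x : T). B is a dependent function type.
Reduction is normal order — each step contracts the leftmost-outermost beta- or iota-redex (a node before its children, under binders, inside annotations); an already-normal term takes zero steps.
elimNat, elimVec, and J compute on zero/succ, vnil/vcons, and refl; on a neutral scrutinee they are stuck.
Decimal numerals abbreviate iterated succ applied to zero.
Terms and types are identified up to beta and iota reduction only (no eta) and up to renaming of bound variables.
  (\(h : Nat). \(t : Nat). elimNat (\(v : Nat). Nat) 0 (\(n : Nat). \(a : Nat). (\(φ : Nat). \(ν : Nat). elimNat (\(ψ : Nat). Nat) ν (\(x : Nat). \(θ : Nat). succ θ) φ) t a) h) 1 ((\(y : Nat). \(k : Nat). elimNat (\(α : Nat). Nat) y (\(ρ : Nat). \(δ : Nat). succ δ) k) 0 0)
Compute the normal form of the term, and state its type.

normal form:
  0
the term's type:
  Nat
observation: the term reaches its normal form after 12 normal-order steps.


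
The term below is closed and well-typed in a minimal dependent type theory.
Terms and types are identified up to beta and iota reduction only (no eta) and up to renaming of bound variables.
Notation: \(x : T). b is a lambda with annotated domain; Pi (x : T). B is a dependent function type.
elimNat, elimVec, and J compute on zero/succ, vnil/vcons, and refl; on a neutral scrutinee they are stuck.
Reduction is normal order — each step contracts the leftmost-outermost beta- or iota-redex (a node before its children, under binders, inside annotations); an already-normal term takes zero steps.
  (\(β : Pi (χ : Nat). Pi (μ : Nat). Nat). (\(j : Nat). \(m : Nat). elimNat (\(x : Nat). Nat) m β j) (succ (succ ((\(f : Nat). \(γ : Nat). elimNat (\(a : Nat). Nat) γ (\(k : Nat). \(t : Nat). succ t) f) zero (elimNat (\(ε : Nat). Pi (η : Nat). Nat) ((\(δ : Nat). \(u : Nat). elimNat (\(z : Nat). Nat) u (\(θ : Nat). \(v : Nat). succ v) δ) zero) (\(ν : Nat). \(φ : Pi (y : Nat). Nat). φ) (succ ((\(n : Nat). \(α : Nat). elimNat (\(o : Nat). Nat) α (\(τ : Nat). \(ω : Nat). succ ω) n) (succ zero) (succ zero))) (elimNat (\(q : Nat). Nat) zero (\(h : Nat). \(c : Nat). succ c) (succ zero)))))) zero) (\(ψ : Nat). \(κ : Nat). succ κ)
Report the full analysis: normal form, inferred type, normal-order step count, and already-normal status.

reduced normal form:
  succ (succ (succ zero))
inferred type:
  Nat
reduction steps (normal order): 39
term was already normal: no
first redex: a beta-redex


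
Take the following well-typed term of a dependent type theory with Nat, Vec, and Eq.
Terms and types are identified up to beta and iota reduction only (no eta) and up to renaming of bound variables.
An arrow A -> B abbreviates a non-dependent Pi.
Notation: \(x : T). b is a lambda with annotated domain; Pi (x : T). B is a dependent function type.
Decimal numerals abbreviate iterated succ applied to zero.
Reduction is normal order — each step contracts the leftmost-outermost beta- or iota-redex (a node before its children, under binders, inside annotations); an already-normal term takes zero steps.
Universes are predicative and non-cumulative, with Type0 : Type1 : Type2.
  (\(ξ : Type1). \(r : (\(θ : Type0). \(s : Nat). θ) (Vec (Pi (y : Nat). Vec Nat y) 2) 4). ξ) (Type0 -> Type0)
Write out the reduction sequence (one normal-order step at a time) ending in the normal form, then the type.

normal-order reduction sequence:
  (\(ξ : Type1). \(r : (\(θ : Type0). \(s : Nat). θ) (Vec (Pi (y : Nat). Vec Nat y) 2) 4). ξ) (Type0 -> Type0)
  ~> \(ξ : (\(r : Type0). \(θ : Nat). r) (Vec (Pi (s : Nat). Vec Nat s) 2) 4). Type0 -> Type0
  ~> \(ξ : (\(r : Nat). Vec (Pi (θ : Nat). Vec Nat θ) 2) 4). Type0 -> Type0
  ~> \(ξ : Vec (Pi (r : Nat). Vec Nat r) 2). Type0 -> Type0
inferred type:
  Vec (Pi (ξ : Nat). Vec Nat ξ) 2 -> Type1


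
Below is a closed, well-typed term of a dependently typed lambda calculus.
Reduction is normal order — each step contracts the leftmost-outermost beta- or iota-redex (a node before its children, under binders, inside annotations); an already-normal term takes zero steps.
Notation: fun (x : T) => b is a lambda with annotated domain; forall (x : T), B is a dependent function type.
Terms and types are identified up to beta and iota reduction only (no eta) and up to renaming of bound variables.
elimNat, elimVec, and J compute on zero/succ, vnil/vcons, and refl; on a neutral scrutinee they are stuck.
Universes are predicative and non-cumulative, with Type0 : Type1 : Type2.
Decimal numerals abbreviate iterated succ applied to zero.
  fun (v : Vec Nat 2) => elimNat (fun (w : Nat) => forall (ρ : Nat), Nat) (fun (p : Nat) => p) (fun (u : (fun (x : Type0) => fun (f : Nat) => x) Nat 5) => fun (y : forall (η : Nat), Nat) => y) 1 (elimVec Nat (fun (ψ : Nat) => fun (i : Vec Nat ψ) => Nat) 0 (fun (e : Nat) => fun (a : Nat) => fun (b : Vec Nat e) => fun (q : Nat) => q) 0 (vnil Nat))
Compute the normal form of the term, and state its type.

reduced normal form:
  fun (v : Vec Nat 2) => 0
type:
  forall (v : Vec Nat 2), Nat
observation: the first redex contracted is an elimNat iota-redex; the normal form is reached in 6 normal-order steps.


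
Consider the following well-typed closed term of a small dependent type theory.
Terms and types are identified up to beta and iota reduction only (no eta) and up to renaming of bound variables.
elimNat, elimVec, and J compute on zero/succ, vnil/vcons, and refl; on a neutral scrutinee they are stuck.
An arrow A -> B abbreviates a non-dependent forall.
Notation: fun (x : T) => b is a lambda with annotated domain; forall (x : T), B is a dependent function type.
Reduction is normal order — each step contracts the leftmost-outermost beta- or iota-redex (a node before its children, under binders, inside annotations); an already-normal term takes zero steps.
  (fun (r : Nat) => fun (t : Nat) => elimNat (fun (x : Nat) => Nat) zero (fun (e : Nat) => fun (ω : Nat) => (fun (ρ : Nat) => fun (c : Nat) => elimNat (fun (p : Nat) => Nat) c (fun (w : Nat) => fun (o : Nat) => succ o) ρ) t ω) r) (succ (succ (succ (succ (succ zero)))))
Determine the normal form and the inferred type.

reduced normal form:
  fun (r : Nat) => elimNat (fun (t : Nat) => Nat) (elimNat (fun (x : Nat) => Nat) (elimNat (fun (e : Nat) => Nat) (elimNat (fun (ω : Nat) => Nat) (elimNat (fun (ρ : Nat) => Nat) zero (fun (c : Nat) => fun (p : Nat) => succ p) r) (fun (w : Nat) => fun (o : Nat) => succ o) r) (fun (β : Nat) => fun (η : Nat) => succ η) r) (fun (f : Nat) => fun (κ : Nat) => succ κ) r) (fun (σ : Nat) => fun (ζ : Nat) => succ ζ) r
inferred type:
  Nat -> Nat
observation: 27 normal-order steps normalize the term, beginning with a beta-redex.


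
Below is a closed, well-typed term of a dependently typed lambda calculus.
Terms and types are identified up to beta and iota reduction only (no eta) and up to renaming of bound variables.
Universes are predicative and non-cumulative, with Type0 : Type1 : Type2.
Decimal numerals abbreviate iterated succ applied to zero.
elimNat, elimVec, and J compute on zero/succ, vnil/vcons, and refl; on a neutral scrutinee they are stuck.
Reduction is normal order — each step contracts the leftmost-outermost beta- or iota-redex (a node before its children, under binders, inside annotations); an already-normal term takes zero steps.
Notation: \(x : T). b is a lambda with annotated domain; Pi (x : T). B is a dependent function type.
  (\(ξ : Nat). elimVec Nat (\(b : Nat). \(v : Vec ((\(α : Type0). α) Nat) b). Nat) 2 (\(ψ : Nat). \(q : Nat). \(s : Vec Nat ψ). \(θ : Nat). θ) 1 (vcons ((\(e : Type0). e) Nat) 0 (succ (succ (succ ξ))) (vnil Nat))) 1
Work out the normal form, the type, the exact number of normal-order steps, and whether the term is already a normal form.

resulting normal form:
  2
type:
  Nat
normal-order step count: 7
already normal: no
first contracted redex: a beta-redex


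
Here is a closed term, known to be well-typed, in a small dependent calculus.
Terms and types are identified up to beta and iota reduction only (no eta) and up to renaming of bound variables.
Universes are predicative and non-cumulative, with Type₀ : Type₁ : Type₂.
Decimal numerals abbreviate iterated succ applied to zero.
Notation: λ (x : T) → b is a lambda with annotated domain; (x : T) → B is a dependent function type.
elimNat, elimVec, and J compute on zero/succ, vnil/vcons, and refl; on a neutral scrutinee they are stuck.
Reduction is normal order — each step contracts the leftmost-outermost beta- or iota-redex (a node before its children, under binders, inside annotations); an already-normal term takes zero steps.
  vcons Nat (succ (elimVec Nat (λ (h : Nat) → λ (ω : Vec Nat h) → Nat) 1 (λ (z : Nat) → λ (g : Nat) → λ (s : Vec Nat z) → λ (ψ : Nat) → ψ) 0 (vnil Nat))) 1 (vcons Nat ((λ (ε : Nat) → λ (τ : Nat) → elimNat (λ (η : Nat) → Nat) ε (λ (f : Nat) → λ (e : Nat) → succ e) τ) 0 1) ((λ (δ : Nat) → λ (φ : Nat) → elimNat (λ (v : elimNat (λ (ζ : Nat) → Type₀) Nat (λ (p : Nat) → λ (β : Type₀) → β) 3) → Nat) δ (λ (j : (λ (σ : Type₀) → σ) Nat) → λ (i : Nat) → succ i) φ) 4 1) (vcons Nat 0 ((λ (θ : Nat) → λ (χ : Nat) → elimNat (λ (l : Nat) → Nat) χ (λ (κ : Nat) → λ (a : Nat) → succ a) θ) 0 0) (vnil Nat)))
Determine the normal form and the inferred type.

resulting normal form:
  vcons Nat 2 1 (vcons Nat 1 5 (vcons Nat 0 0 (vnil Nat)))
type:
  Vec Nat 3


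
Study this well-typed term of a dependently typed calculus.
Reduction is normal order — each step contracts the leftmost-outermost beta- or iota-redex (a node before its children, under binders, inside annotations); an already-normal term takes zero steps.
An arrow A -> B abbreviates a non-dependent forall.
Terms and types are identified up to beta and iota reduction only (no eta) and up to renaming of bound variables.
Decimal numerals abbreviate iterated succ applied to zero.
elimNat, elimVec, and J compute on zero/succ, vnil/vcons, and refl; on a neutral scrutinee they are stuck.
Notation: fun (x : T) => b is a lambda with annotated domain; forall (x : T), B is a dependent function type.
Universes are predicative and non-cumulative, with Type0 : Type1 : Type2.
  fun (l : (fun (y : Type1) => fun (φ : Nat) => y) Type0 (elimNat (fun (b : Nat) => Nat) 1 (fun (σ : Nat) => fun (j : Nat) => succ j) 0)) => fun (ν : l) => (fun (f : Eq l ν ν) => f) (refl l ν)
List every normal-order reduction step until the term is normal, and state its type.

normal-order reduction sequence:
  fun (l : (fun (y : Type1) => fun (φ : Nat) => y) Type0 (elimNat (fun (b : Nat) => Nat) 1 (fun (σ : Nat) => fun (j : Nat) => succ j) 0)) => fun (ν : l) => (fun (f : Eq l ν ν) => f) (refl l ν)
  ~> fun (l : (fun (y : Nat) => Type0) (elimNat (fun (φ : Nat) => Nat) 1 (fun (b : Nat) => fun (σ : Nat) => succ σ) 0)) => fun (j : l) => (fun (ν : Eq l j j) => ν) (refl l j)
  ~> fun (l : Type0) => fun (y : l) => (fun (φ : Eq l y y) => φ) (refl l y)
  ~> fun (l : Type0) => fun (y : l) => refl l y
type:
  forall (l : Type0), forall (y : l), Eq l y y


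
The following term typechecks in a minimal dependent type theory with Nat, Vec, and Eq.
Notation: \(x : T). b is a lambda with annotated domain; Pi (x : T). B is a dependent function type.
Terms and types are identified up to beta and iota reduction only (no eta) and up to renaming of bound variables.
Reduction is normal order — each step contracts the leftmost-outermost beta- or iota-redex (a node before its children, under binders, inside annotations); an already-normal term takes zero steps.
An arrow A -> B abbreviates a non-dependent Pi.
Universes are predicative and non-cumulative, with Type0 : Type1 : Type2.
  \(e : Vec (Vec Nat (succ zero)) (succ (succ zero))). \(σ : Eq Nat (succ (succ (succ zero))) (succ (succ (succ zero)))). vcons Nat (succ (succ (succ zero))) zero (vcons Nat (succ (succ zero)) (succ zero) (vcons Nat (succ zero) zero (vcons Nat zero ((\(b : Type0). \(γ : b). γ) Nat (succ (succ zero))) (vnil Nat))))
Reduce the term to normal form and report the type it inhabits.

reduced normal form:
  \(e : Vec (Vec Nat (succ zero)) (succ (succ zero))). \(σ : Eq Nat (succ (succ (succ zero))) (succ (succ (succ zero)))). vcons Nat (succ (succ (succ zero))) zero (vcons Nat (succ (succ zero)) (succ zero) (vcons Nat (succ zero) zero (vcons Nat zero (succ (succ zero)) (vnil Nat))))
inferred type:
  Vec (Vec Nat (succ zero)) (succ (succ zero)) -> Eq Nat (succ (succ (succ zero))) (succ (succ (succ zero))) -> Vec Nat (succ (succ (succ (succ zero))))


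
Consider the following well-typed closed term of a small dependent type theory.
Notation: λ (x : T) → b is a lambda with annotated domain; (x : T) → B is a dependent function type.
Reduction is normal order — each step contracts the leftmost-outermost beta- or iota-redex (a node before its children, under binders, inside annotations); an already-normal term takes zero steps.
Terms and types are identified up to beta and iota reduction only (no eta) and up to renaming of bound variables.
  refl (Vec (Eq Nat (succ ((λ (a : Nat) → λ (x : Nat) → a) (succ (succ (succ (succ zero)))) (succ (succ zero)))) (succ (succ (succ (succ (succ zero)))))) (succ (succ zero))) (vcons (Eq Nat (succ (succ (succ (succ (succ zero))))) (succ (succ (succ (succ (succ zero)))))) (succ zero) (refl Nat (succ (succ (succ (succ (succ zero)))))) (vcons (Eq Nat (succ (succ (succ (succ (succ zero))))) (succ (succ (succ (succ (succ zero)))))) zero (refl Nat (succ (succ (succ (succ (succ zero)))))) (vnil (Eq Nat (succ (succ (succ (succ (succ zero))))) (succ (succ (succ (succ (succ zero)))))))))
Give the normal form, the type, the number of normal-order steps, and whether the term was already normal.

reduced normal form:
  refl (Vec (Eq Nat (succ (succ (succ (succ (succ zero))))) (succ (succ (succ (succ (succ zero)))))) (succ (succ zero))) (vcons (Eq Nat (succ (succ (succ (succ (succ zero))))) (succ (succ (succ (succ (succ zero)))))) (succ zero) (refl Nat (succ (succ (succ (succ (succ zero)))))) (vcons (Eq Nat (succ (succ (succ (succ (succ zero))))) (succ (succ (succ (succ (succ zero)))))) zero (refl Nat (succ (succ (succ (succ (succ zero)))))) (vnil (Eq Nat (succ (succ (succ (succ (succ zero))))) (succ (succ (succ (succ (succ zero)))))))))
the term's type:
  Eq (Vec (Eq Nat (succ (succ (succ (succ (succ zero))))) (succ (succ (succ (succ (succ zero)))))) (succ (succ zero))) (vcons (Eq Nat (succ (succ (succ (succ (succ zero))))) (succ (succ (succ (succ (succ zero)))))) (succ zero) (refl Nat (succ (succ (succ (succ (succ zero)))))) (vcons (Eq Nat (succ (succ (succ (succ (succ zero))))) (succ (succ (succ (succ (succ zero)))))) zero (refl Nat (succ (succ (succ (succ (succ zero)))))) (vnil (Eq Nat (succ (succ (succ (succ (succ zero))))) (succ (succ (succ (succ (succ zero))))))))) (vcons (Eq Nat (succ (succ (succ (succ (succ zero))))) (succ (succ (succ (succ (succ zero)))))) (succ zero) (refl Nat (succ (succ (succ (succ (succ zero)))))) (vcons (Eq Nat (succ (succ (succ (succ (succ zero))))) (succ (succ (succ (succ (succ zero)))))) zero (refl Nat (succ (succ (succ (succ (succ zero)))))) (vnil (Eq Nat (succ (succ (succ (succ (succ zero))))) (succ (succ (succ (succ (succ zero)))))))))
normal-order step count: 2
already normal: no
first contracted redex: a beta-redex


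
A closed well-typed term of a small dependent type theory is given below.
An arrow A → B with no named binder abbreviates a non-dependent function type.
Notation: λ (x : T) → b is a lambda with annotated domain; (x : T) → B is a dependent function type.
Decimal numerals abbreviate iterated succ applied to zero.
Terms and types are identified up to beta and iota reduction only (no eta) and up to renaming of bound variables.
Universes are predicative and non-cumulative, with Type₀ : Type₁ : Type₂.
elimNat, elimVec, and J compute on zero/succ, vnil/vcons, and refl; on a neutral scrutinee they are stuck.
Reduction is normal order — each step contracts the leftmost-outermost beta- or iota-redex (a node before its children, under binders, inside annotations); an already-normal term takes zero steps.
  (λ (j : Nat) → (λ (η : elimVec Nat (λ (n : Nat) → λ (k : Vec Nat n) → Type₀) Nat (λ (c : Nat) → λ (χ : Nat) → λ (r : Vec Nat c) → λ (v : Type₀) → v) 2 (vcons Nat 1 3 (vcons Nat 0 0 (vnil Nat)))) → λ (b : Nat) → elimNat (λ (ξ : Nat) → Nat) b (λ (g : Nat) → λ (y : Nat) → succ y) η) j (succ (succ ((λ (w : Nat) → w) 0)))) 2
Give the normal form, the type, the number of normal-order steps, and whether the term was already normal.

resulting normal form:
  4
inferred type:
  Nat
reduction steps (normal order): 11
term was already normal: no
first redex: a beta-redex


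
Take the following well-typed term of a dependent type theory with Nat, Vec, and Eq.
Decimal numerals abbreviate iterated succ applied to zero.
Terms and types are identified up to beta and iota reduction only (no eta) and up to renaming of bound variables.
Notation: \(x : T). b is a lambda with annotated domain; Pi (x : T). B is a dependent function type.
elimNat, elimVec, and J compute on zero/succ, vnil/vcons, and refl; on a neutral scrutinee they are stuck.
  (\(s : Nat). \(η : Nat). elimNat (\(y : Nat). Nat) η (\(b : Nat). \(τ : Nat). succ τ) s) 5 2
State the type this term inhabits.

the term's type:
  Nat


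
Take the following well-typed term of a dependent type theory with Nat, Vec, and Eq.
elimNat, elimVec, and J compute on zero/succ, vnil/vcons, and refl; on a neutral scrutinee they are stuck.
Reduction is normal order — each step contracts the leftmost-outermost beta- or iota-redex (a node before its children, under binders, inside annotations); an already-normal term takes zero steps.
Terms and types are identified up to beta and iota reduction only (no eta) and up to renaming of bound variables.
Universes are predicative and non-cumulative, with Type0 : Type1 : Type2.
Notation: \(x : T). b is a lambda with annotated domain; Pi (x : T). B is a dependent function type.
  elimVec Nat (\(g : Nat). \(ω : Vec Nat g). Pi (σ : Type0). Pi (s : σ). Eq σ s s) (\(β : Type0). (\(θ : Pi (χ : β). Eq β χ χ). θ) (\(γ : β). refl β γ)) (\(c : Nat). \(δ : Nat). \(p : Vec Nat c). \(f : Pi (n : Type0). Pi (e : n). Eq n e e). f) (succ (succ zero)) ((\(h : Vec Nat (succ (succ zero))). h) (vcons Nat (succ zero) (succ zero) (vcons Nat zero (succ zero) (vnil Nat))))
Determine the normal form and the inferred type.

normal form:
  \(g : Type0). \(ω : g). refl g ω
the term's type:
  Pi (g : Type0). Pi (ω : g). Eq g ω ω


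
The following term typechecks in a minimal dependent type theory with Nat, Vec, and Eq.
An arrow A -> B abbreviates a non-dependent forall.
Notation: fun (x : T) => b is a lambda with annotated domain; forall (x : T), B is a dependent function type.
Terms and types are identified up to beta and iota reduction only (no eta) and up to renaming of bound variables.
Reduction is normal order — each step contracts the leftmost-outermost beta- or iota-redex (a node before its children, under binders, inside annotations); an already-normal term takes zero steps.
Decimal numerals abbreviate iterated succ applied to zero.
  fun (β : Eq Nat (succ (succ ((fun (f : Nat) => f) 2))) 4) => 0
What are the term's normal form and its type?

reduced normal form:
  fun (β : Eq Nat 4 4) => 0
inferred type:
  Eq Nat 4 4 -> Nat


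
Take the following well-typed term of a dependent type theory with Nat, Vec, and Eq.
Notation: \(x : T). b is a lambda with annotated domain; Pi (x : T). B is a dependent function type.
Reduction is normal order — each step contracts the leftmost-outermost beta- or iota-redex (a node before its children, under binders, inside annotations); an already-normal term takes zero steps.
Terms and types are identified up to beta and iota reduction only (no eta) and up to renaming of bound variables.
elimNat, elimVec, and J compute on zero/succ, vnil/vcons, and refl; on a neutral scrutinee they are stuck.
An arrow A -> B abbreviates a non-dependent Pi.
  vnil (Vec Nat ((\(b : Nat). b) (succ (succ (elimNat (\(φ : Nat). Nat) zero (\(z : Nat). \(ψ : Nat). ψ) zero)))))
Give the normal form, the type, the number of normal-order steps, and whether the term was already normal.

normal form:
  vnil (Vec Nat (succ (succ zero)))
the term's type:
  Vec (Vec Nat (succ (succ zero))) zero
normal-order step count: 2
started in normal form: no
first redex: a beta-redex


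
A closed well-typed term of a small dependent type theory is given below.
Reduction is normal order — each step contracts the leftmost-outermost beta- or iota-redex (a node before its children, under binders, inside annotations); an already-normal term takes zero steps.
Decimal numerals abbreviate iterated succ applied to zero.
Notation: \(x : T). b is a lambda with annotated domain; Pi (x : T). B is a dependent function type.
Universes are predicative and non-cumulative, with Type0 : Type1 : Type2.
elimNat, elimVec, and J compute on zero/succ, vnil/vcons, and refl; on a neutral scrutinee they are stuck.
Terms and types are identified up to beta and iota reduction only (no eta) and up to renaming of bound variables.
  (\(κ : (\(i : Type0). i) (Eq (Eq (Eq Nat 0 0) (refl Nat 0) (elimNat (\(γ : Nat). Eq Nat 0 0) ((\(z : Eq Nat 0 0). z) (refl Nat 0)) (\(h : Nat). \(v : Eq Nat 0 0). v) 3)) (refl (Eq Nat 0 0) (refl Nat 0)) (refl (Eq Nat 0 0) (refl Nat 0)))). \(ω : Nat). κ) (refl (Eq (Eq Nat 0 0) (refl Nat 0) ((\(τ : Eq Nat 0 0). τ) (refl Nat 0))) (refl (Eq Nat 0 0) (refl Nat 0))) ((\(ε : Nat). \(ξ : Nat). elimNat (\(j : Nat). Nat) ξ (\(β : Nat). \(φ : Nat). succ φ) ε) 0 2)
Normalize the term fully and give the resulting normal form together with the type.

normal form:
  refl (Eq (Eq Nat 0 0) (refl Nat 0) (refl Nat 0)) (refl (Eq Nat 0 0) (refl Nat 0))
the term's type:
  Eq (Eq (Eq Nat 0 0) (refl Nat 0) (refl Nat 0)) (refl (Eq Nat 0 0) (refl Nat 0)) (refl (Eq Nat 0 0) (refl Nat 0))
observation: 3 normal-order steps normalize the term, beginning with a beta-redex.


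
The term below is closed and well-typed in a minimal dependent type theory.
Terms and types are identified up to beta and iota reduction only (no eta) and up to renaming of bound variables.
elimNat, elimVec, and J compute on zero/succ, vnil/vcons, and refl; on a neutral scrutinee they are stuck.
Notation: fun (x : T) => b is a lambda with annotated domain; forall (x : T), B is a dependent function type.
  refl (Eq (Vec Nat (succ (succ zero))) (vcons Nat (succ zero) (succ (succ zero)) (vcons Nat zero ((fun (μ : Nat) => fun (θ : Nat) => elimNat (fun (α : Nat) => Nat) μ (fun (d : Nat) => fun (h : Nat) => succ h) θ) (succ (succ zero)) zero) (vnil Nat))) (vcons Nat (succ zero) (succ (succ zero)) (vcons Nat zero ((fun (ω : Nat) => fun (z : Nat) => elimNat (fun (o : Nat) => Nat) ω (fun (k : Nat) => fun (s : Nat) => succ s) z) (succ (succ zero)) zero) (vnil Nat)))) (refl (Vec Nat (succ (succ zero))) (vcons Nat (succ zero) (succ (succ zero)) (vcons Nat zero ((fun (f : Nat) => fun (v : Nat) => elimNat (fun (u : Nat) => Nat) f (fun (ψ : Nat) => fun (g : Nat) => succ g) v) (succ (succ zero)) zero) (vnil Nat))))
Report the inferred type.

the term's type:
  Eq (Eq (Vec Nat (succ (succ zero))) (vcons Nat (succ zero) (succ (succ zero)) (vcons Nat zero (succ (succ zero)) (vnil Nat))) (vcons Nat (succ zero) (succ (succ zero)) (vcons Nat zero (succ (succ zero)) (vnil Nat)))) (refl (Vec Nat (succ (succ zero))) (vcons Nat (succ zero) (succ (succ zero)) (vcons Nat zero (succ (succ zero)) (vnil Nat)))) (refl (Vec Nat (succ (succ zero))) (vcons Nat (succ zero) (succ (succ zero)) (vcons Nat zero (succ (succ zero)) (vnil Nat))))


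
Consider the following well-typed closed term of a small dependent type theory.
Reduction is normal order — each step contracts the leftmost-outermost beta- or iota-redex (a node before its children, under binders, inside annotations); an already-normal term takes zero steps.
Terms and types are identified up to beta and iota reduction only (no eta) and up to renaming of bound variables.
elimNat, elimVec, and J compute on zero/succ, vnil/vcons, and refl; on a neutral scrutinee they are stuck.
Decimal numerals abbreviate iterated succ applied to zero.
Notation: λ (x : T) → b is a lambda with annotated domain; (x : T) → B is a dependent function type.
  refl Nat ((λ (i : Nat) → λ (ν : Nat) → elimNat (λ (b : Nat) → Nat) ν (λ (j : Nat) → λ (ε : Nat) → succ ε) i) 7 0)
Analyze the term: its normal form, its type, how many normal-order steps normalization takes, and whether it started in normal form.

resulting normal form:
  refl Nat 7
inferred type:
  Eq Nat 7 7
normal-order step count: 24
already normal: no
first contracted redex: a beta-redex


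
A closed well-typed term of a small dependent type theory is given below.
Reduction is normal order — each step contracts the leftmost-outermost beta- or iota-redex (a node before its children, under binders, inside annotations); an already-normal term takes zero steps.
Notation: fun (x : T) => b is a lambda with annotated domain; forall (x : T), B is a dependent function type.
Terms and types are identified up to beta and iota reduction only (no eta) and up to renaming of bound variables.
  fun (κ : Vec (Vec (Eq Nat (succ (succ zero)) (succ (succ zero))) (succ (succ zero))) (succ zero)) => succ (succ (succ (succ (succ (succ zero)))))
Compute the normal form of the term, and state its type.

normal form:
  fun (κ : Vec (Vec (Eq Nat (succ (succ zero)) (succ (succ zero))) (succ (succ zero))) (succ zero)) => succ (succ (succ (succ (succ (succ zero)))))
the term's type:
  forall (κ : Vec (Vec (Eq Nat (succ (succ zero)) (succ (succ zero))) (succ (succ zero))) (succ zero)), Nat
observation: no redex remains anywhere in the term; it is its own normal form.


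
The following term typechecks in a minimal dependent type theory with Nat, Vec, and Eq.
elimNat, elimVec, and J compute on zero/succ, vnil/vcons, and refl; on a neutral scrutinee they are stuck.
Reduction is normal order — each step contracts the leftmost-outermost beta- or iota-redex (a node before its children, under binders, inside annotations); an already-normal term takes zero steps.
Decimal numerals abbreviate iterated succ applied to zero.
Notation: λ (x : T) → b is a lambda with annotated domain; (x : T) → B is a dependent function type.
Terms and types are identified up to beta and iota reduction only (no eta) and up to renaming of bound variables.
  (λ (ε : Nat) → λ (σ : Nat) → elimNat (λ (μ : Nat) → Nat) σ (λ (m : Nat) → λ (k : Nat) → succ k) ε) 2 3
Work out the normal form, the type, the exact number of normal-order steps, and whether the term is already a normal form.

normal form:
  5
type:
  Nat
steps to reach normal form (normal order): 9
term was already normal: no
first redex: a beta-redex


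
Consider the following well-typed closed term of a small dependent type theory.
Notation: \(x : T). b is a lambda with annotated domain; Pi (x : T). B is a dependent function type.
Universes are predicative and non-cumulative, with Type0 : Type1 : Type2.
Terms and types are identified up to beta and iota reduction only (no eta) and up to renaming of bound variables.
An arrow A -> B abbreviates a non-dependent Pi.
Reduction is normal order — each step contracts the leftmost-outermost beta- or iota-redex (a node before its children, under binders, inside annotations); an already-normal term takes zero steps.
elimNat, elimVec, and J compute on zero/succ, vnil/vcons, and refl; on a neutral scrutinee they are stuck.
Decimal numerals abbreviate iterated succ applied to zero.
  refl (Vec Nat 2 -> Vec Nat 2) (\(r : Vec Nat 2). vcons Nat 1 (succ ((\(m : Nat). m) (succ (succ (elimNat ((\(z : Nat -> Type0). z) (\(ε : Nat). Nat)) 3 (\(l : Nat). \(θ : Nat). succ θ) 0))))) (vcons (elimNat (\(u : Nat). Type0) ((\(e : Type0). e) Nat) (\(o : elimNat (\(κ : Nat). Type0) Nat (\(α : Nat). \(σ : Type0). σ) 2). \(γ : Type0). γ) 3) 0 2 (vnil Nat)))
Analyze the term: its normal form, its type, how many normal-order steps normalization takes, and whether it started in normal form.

normal form:
  refl (Vec Nat 2 -> Vec Nat 2) (\(r : Vec Nat 2). vcons Nat 1 6 (vcons Nat 0 2 (vnil Nat)))
the term's type:
  Eq (Vec Nat 2 -> Vec Nat 2) (\(r : Vec Nat 2). vcons Nat 1 6 (vcons Nat 0 2 (vnil Nat))) (\(m : Vec Nat 2). vcons Nat 1 6 (vcons Nat 0 2 (vnil Nat)))
normal-order step count: 13
term was already normal: no
first redex: a beta-redex
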